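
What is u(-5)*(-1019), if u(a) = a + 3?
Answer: 2038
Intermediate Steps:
u(a) = 3 + a
u(-5)*(-1019) = (3 - 5)*(-1019) = -2*(-1019) = 2038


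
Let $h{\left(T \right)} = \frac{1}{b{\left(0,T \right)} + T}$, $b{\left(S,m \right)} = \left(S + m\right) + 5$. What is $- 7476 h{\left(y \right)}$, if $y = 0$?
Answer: $- \frac{7476}{5} \approx -1495.2$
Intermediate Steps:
$b{\left(S,m \right)} = 5 + S + m$
$h{\left(T \right)} = \frac{1}{5 + 2 T}$ ($h{\left(T \right)} = \frac{1}{\left(5 + 0 + T\right) + T} = \frac{1}{\left(5 + T\right) + T} = \frac{1}{5 + 2 T}$)
$- 7476 h{\left(y \right)} = - \frac{7476}{5 + 2 \cdot 0} = - \frac{7476}{5 + 0} = - \frac{7476}{5}$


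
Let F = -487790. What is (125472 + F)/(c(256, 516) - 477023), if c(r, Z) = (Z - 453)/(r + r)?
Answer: 185506816/244235713 ≈ 0.75954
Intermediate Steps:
c(r, Z) = (-453 + Z)/(2*r) (c(r, Z) = (-453 + Z)/((2*r)) = (-453 + Z)*(1/(2*r)) = (-453 + Z)/(2*r))
(125472 + F)/(c(256, 516) - 477023) = (125472 - 487790)/((½)*(-453 + 516)/256 - 477023) = -362318/((½)*(1/256)*63 - 477023) = -362318/(63/512 - 477023) = -362318/(-244235713/512) = -362318*(-512/244235713) = 185506816/244235713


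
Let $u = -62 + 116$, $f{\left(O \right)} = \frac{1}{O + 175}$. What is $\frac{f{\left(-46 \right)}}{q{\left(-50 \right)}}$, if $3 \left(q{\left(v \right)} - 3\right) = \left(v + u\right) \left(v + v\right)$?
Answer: $- \frac{1}{16813} \approx -5.9478 \cdot 10^{-5}$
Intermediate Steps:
$f{\left(O \right)} = \frac{1}{175 + O}$
$u = 54$
$q{\left(v \right)} = 3 + \frac{2 v \left(54 + v\right)}{3}$ ($q{\left(v \right)} = 3 + \frac{\left(v + 54\right) \left(v + v\right)}{3} = 3 + \frac{\left(54 + v\right) 2 v}{3} = 3 + \frac{2 v \left(54 + v\right)}{3}$)
$\frac{f{\left(-46 \right)}}{q{\left(-50 \right)}} = \frac{1}{\left(175 - 46\right) \left(3 + 36 \left(-50\right) + \frac{2 \left(-50\right)^{2}}{3}\right)} = \frac{1}{129 \left(3 - 1800 + \frac{2}{3} \cdot 2500\right)} = \frac{1}{129 \left(3 - 1800 + \frac{5000}{3}\right)} = \frac{1}{129 \left(- \frac{391}{3}\right)} = \frac{1}{129} \left(- \frac{3}{391}\right) = - \frac{1}{16813}$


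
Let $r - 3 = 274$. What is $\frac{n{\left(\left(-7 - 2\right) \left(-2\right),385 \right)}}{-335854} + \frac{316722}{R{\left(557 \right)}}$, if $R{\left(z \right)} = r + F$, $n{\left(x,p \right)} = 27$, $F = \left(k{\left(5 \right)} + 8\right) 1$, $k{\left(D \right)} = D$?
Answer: $\frac{53186171379}{48698830} \approx 1092.1$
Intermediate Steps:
$r = 277$ ($r = 3 + 274 = 277$)
$F = 13$ ($F = \left(5 + 8\right) 1 = 13 \cdot 1 = 13$)
$R{\left(z \right)} = 290$ ($R{\left(z \right)} = 277 + 13 = 290$)
$\frac{n{\left(\left(-7 - 2\right) \left(-2\right),385 \right)}}{-335854} + \frac{316722}{R{\left(557 \right)}} = \frac{27}{-335854} + \frac{316722}{290} = 27 \left(- \frac{1}{335854}\right) + 316722 \cdot \frac{1}{290} = - \frac{27}{335854} + \frac{158361}{145} = \frac{53186171379}{48698830}$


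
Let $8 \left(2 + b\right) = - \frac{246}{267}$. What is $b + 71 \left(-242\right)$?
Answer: $- \frac{6117545}{356} \approx -17184.0$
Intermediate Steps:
$b = - \frac{753}{356}$ ($b = -2 + \frac{\left(-246\right) \frac{1}{267}}{8} = -2 + \frac{1}{8} \left(- \frac{82}{89}\right) = -2 - \frac{41}{356} = - \frac{753}{356} \approx -2.1152$)
$b + 71 \left(-242\right) = - \frac{753}{356} + 71 \left(-242\right) = - \frac{753}{356} - 17182 = - \frac{6117545}{356}$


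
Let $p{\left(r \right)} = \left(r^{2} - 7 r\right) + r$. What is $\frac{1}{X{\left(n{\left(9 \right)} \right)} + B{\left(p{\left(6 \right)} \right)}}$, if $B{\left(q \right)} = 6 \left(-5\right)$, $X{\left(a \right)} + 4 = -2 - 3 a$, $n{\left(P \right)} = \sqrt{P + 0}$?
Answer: $- \frac{1}{45} \approx -0.022222$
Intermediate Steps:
$n{\left(P \right)} = \sqrt{P}$
$p{\left(r \right)} = r^{2} - 6 r$
$X{\left(a \right)} = -6 - 3 a$ ($X{\left(a \right)} = -4 - \left(2 + 3 a\right) = -6 - 3 a$)
$B{\left(q \right)} = -30$
$\frac{1}{X{\left(n{\left(9 \right)} \right)} + B{\left(p{\left(6 \right)} \right)}} = \frac{1}{\left(-6 - 3 \sqrt{9}\right) - 30} = \frac{1}{\left(-6 - 9\right) - 30} = \frac{1}{-15 - 30} = \frac{1}{-45} = - \frac{1}{45}$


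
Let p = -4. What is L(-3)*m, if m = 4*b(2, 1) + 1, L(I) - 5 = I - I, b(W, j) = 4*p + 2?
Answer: -275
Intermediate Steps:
b(W, j) = -14 (b(W, j) = 4*(-4) + 2 = -16 + 2 = -14)
L(I) = 5 (L(I) = 5 + (I - I) = 5 + 0 = 5)
m = -55 (m = 4*(-14) + 1 = -56 + 1 = -55)
L(-3)*m = 5*(-55) = -275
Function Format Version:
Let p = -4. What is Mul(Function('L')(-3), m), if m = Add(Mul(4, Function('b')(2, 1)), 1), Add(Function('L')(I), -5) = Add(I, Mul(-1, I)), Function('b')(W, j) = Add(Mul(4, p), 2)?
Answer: -275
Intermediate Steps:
Function('b')(W, j) = -14 (Function('b')(W, j) = Add(Mul(4, -4), 2) = Add(-16, 2) = -14)
Function('L')(I) = 5 (Function('L')(I) = Add(5, Add(I, Mul(-1, I))) = Add(5, 0) = 5)
m = -55 (m = Add(Mul(4, -14), 1) = Add(-56, 1) = -55)
Mul(Function('L')(-3), m) = Mul(5, -55) = -275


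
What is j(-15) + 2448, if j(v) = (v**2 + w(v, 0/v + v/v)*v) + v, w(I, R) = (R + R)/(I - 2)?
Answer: 45216/17 ≈ 2659.8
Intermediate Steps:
w(I, R) = 2*R/(-2 + I) (w(I, R) = (2*R)/(-2 + I) = 2*R/(-2 + I))
j(v) = v + v**2 + 2*v/(-2 + v) (j(v) = (v**2 + (2*(0/v + v/v)/(-2 + v))*v) + v = (v**2 + (2*(0 + 1)/(-2 + v))*v) + v = (v**2 + (2*1/(-2 + v))*v) + v = (v**2 + (2/(-2 + v))*v) + v = (v**2 + 2*v/(-2 + v)) + v = v + v**2 + 2*v/(-2 + v))
j(-15) + 2448 = (-15)**2*(-1 - 15)/(-2 - 15) + 2448 = 225*(-16)/(-17) + 2448 = 225*(-1/17)*(-16) + 2448 = 3600/17 + 2448 = 45216/17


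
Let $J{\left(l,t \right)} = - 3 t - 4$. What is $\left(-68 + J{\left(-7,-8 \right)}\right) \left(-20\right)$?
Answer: $960$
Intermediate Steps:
$J{\left(l,t \right)} = -4 - 3 t$
$\left(-68 + J{\left(-7,-8 \right)}\right) \left(-20\right) = \left(-68 - -20\right) \left(-20\right) = \left(-68 + \left(-4 + 24\right)\right) \left(-20\right) = \left(-68 + 20\right) \left(-20\right) = \left(-48\right) \left(-20\right) = 960$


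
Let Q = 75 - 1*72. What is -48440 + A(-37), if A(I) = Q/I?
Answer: -1792283/37 ≈ -48440.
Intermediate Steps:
Q = 3 (Q = 75 - 72 = 3)
A(I) = 3/I
-48440 + A(-37) = -48440 + 3/(-37) = -48440 + 3*(-1/37) = -48440 - 3/37 = -1792283/37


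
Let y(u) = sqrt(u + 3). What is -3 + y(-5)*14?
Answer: -3 + 14*I*sqrt(2) ≈ -3.0 + 19.799*I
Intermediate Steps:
y(u) = sqrt(3 + u)
-3 + y(-5)*14 = -3 + sqrt(3 - 5)*14 = -3 + sqrt(-2)*14 = -3 + (I*sqrt(2))*14 = -3 + 14*I*sqrt(2)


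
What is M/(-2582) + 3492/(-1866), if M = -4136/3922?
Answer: -1473099308/787343461 ≈ -1.8710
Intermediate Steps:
M = -2068/1961 (M = -4136*1/3922 = -2068/1961 ≈ -1.0546)
M/(-2582) + 3492/(-1866) = -2068/1961/(-2582) + 3492/(-1866) = -2068/1961*(-1/2582) + 3492*(-1/1866) = 1034/2531651 - 582/311 = -1473099308/787343461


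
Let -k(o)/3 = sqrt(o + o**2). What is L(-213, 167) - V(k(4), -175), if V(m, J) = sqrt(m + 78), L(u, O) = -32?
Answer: -32 - sqrt(78 - 6*sqrt(5)) ≈ -40.036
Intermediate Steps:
k(o) = -3*sqrt(o + o**2)
V(m, J) = sqrt(78 + m)
L(-213, 167) - V(k(4), -175) = -32 - sqrt(78 - 3*2*sqrt(1 + 4)) = -32 - sqrt(78 - 3*2*sqrt(5)) = -32 - sqrt(78 - 6*sqrt(5))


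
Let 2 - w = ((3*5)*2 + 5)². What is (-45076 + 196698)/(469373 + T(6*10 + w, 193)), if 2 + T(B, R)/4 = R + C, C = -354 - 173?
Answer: 151622/468029 ≈ 0.32396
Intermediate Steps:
w = -1223 (w = 2 - ((3*5)*2 + 5)² = 2 - (15*2 + 5)² = 2 - (30 + 5)² = 2 - 1*35² = 2 - 1*1225 = 2 - 1225 = -1223)
C = -527
T(B, R) = -2116 + 4*R (T(B, R) = -8 + 4*(R - 527) = -8 + 4*(-527 + R) = -8 + (-2108 + 4*R) = -2116 + 4*R)
(-45076 + 196698)/(469373 + T(6*10 + w, 193)) = (-45076 + 196698)/(469373 + (-2116 + 4*193)) = 151622/(469373 + (-2116 + 772)) = 151622/(469373 - 1344) = 151622/468029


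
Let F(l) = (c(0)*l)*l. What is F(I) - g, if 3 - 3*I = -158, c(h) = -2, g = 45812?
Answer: -464150/9 ≈ -51572.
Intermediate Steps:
I = 161/3 (I = 1 - ⅓*(-158) = 1 + 158/3 = 161/3 ≈ 53.667)
F(l) = -2*l² (F(l) = (-2*l)*l = -2*l²)
F(I) - g = -2*(161/3)² - 1*45812 = -2*25921/9 - 45812 = -51842/9 - 45812 = -464150/9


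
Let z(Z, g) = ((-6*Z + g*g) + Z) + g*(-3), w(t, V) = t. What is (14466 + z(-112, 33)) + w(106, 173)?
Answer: 16122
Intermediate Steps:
z(Z, g) = g² - 5*Z - 3*g (z(Z, g) = ((-6*Z + g²) + Z) - 3*g = ((g² - 6*Z) + Z) - 3*g = (g² - 5*Z) - 3*g = g² - 5*Z - 3*g)
(14466 + z(-112, 33)) + w(106, 173) = (14466 + (33² - 5*(-112) - 3*33)) + 106 = (14466 + (1089 + 560 - 99)) + 106 = (14466 + 1550) + 106 = 16016 + 106 = 16122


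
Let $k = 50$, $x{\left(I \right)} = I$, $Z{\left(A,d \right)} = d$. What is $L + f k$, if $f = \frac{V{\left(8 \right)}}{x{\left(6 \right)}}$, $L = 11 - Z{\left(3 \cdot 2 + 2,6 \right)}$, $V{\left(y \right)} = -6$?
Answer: $-45$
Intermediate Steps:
$L = 5$ ($L = 11 - 6 = 5$)
$f = -1$ ($f = - \frac{6}{6} = \left(-6\right) \frac{1}{6} = -1$)
$L + f k = 5 - 50 = -45$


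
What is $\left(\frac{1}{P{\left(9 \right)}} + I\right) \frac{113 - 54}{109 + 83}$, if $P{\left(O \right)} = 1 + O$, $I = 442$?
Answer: $\frac{260839}{1920} \approx 135.85$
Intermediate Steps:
$\left(\frac{1}{P{\left(9 \right)}} + I\right) \frac{113 - 54}{109 + 83} = \left(\frac{1}{1 + 9} + 442\right) \frac{113 - 54}{109 + 83} = \left(\frac{1}{10} + 442\right) \frac{59}{192} = \left(\frac{1}{10} + 442\right) 59 \cdot \frac{1}{192} = \frac{4421}{10} \cdot \frac{59}{192} = \frac{260839}{1920}$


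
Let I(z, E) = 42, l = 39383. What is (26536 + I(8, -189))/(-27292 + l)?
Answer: 26578/12091 ≈ 2.1982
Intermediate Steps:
(26536 + I(8, -189))/(-27292 + l) = (26536 + 42)/(-27292 + 39383) = 26578/12091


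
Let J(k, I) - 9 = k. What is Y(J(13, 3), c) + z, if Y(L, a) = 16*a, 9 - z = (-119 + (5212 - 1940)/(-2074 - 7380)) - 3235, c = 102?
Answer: 23613001/4727 ≈ 4995.3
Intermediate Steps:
J(k, I) = 9 + k
z = 15898537/4727 (z = 9 - ((-119 + (5212 - 1940)/(-2074 - 7380)) - 3235) = 9 - ((-119 + 3272/(-9454)) - 3235) = 9 - ((-119 + 3272*(-1/9454)) - 3235) = 9 - ((-119 - 1636/4727) - 3235) = 9 - (-564149/4727 - 3235) = 9 - 1*(-15855994/4727) = 9 + 15855994/4727 = 15898537/4727 ≈ 3363.3)
Y(J(13, 3), c) + z = 16*102 + 15898537/4727 = 1632 + 15898537/4727 = 23613001/4727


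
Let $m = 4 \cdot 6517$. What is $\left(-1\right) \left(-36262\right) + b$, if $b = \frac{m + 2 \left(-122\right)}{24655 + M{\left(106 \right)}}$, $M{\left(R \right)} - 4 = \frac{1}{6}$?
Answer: $\frac{5365299154}{147955} \approx 36263.0$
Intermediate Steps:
$M{\left(R \right)} = \frac{25}{6}$ ($M{\left(R \right)} = 4 + \frac{1}{6} = \frac{25}{6}$)
$m = 26068$
$b = \frac{154944}{147955}$ ($b = \frac{26068 + 2 \left(-122\right)}{24655 + \frac{25}{6}} = \frac{26068 - 244}{\frac{147955}{6}} = 25824 \cdot \frac{6}{147955} = \frac{154944}{147955} \approx 1.0472$)
$\left(-1\right) \left(-36262\right) + b = \left(-1\right) \left(-36262\right) + \frac{154944}{147955} = 36262 + \frac{154944}{147955} = \frac{5365299154}{147955}$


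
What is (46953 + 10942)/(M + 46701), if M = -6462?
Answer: 57895/40239 ≈ 1.4388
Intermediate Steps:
(46953 + 10942)/(M + 46701) = (46953 + 10942)/(-6462 + 46701) = 57895/40239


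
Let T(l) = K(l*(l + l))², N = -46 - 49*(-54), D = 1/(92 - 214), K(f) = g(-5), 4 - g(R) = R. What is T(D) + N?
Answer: 2681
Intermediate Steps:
g(R) = 4 - R
K(f) = 9 (K(f) = 4 - 1*(-5) = 4 + 5 = 9)
D = -1/122 (D = 1/(-122) = -1/122 ≈ -0.0081967)
N = 2600 (N = -46 + 2646 = 2600)
T(l) = 81 (T(l) = 9² = 81)
T(D) + N = 81 + 2600 = 2681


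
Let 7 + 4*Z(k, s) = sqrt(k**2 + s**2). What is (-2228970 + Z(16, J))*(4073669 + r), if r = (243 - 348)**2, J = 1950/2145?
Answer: -18209335066789/2 + 2042347*sqrt(7769)/11 ≈ -9.1047e+12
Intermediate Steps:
J = 10/11 (J = 1950*(1/2145) = 10/11 ≈ 0.90909)
r = 11025 (r = (-105)**2 = 11025)
Z(k, s) = -7/4 + sqrt(k**2 + s**2)/4
(-2228970 + Z(16, J))*(4073669 + r) = (-2228970 + (-7/4 + sqrt(16**2 + (10/11)**2)/4))*(4073669 + 11025) = (-2228970 + (-7/4 + sqrt(256 + 100/121)/4))*4084694 = (-2228970 + (-7/4 + sqrt(31076/121)/4))*4084694 = (-2228970 + (-7/4 + (2*sqrt(7769)/11)/4))*4084694 = (-2228970 + (-7/4 + sqrt(7769)/22))*4084694 = (-8915887/4 + sqrt(7769)/22)*4084694 = -18209335066789/2 + 2042347*sqrt(7769)/11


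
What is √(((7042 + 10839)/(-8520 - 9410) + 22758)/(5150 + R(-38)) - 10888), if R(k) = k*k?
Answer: I*√776270040914810145/8445030 ≈ 104.33*I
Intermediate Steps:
R(k) = k²
√(((7042 + 10839)/(-8520 - 9410) + 22758)/(5150 + R(-38)) - 10888) = √(((7042 + 10839)/(-8520 - 9410) + 22758)/(5150 + (-38)²) - 10888) = √((17881/(-17930) + 22758)/(5150 + 1444) - 10888) = √((17881*(-1/17930) + 22758)/6594 - 10888) = √((-17881/17930 + 22758)*(1/6594) - 10888) = √((408033059/17930)*(1/6594) - 10888) = √(58290437/16890060 - 10888) = √(-183840682843/16890060) = I*√776270040914810145/8445030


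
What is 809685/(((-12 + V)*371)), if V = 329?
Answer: 809685/117607 ≈ 6.8847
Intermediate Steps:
809685/(((-12 + V)*371)) = 809685/(((-12 + 329)*371)) = 809685/((317*371)) = 809685/117607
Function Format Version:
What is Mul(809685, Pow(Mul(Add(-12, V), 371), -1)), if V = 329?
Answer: Rational(809685, 117607) ≈ 6.8847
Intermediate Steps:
Mul(809685, Pow(Mul(Add(-12, V), 371), -1)) = Mul(809685, Pow(Mul(Add(-12, 329), 371), -1)) = Mul(809685, Pow(Mul(317, 371), -1)) = Mul(809685, Pow(117607, -1)) = Mul(809685, Rational(1, 117607)) = Rational(809685, 117607)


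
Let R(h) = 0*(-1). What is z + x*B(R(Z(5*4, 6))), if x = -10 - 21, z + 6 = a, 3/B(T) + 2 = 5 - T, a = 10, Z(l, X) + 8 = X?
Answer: -27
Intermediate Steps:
Z(l, X) = -8 + X
R(h) = 0
B(T) = 3/(3 - T) (B(T) = 3/(-2 + (5 - T)) = 3/(3 - T))
z = 4 (z = -6 + 10 = 4)
x = -31
z + x*B(R(Z(5*4, 6))) = 4 - (-93)/(-3 + 0) = 4 - (-93)/(-3) = 4 - (-93)*(-1)/3 = 4 - 31*1 = 4 - 31 = -27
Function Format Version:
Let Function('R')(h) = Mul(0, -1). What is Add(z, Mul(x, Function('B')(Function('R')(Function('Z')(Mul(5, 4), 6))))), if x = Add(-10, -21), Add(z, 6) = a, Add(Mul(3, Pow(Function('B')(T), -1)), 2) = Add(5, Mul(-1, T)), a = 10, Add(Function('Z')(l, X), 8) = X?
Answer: -27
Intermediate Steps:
Function('Z')(l, X) = Add(-8, X)
Function('R')(h) = 0
Function('B')(T) = Mul(3, Pow(Add(3, Mul(-1, T)), -1)) (Function('B')(T) = Mul(3, Pow(Add(-2, Add(5, Mul(-1, T))), -1)) = Mul(3, Pow(Add(3, Mul(-1, T)), -1)))
z = 4 (z = Add(-6, 10) = 4)
x = -31
Add(z, Mul(x, Function('B')(Function('R')(Function('Z')(Mul(5, 4), 6))))) = Add(4, Mul(-31, Mul(-3, Pow(Add(-3, 0), -1)))) = Add(4, Mul(-31, Mul(-3, Pow(-3, -1)))) = Add(4, Mul(-31, Mul(-3, Rational(-1, 3)))) = Add(4, Mul(-31, 1)) = Add(4, -31) = -27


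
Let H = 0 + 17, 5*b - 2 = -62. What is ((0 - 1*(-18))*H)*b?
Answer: -3672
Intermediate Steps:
b = -12 (b = ⅖ + (⅕)*(-62) = ⅖ - 62/5 = -12)
H = 17
((0 - 1*(-18))*H)*b = ((0 - 1*(-18))*17)*(-12) = ((0 + 18)*17)*(-12) = (18*17)*(-12) = 306*(-12) = -3672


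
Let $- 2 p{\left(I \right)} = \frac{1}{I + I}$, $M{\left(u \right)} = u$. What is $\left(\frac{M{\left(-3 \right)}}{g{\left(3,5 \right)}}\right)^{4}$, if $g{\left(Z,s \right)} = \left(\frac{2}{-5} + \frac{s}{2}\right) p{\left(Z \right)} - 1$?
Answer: $\frac{207360000}{4879681} \approx 42.495$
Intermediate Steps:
$p{\left(I \right)} = - \frac{1}{4 I}$ ($p{\left(I \right)} = - \frac{1}{2 \left(I + I\right)} = - \frac{1}{2 \cdot 2 I} = - \frac{\frac{1}{2} \frac{1}{I}}{2} = - \frac{1}{4 I}$)
$g{\left(Z,s \right)} = -1 - \frac{- \frac{2}{5} + \frac{s}{2}}{4 Z}$ ($g{\left(Z,s \right)} = \left(\frac{2}{-5} + \frac{s}{2}\right) \left(- \frac{1}{4 Z}\right) - 1 = \left(2 \left(- \frac{1}{5}\right) + s \frac{1}{2}\right) \left(- \frac{1}{4 Z}\right) - 1 = \left(- \frac{2}{5} + \frac{s}{2}\right) \left(- \frac{1}{4 Z}\right) - 1 = - \frac{- \frac{2}{5} + \frac{s}{2}}{4 Z} - 1 = -1 - \frac{- \frac{2}{5} + \frac{s}{2}}{4 Z}$)
$\left(\frac{M{\left(-3 \right)}}{g{\left(3,5 \right)}}\right)^{4} = \left(- \frac{3}{\frac{1}{3} \left(\frac{1}{10} - 3 - \frac{5}{8}\right)}\right)^{4} = \left(- \frac{3}{\frac{1}{3} \left(- \frac{141}{40}\right)}\right)^{4} = \left(- \frac{3}{- \frac{47}{40}}\right)^{4} = \left(\left(-3\right) \left(- \frac{40}{47}\right)\right)^{4} = \left(\frac{120}{47}\right)^{4} = \frac{207360000}{4879681}$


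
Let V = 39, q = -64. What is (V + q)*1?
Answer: -25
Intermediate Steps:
(V + q)*1 = (39 - 64)*1 = -25*1 = -25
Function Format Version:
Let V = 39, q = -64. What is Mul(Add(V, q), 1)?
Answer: -25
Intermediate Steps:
Mul(Add(V, q), 1) = Mul(Add(39, -64), 1) = Mul(-25, 1) = -25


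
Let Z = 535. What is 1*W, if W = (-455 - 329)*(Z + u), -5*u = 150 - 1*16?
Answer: -1992144/5 ≈ -3.9843e+5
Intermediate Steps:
u = -134/5 (u = -(150 - 1*16)/5 = -(150 - 16)/5 = -⅕*134 = -134/5 ≈ -26.800)
W = -1992144/5 (W = (-455 - 329)*(535 - 134/5) = -784*2541/5 = -1992144/5 ≈ -3.9843e+5)
1*W = 1*(-1992144/5) = -1992144/5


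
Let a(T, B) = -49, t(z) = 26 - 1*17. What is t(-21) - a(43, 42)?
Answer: 58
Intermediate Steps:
t(z) = 9 (t(z) = 26 - 17 = 9)
t(-21) - a(43, 42) = 9 - 1*(-49) = 9 + 49 = 58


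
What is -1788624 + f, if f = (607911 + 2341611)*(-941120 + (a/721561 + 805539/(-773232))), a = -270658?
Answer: -2900275073109293215497/1044820328 ≈ -2.7759e+12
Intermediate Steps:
f = -2900273204318578866825/1044820328 (f = (607911 + 2341611)*(-941120 + (-270658/721561 + 805539/(-773232))) = 2949522*(-941120 + (-270658*1/721561 + 805539*(-1/773232))) = 2949522*(-941120 + (-270658/721561 - 3017/2896)) = 2949522*(-941120 - 2960775105/2089640656) = 2949522*(-1966605574949825/2089640656) = -2900273204318578866825/1044820328 ≈ -2.7759e+12)
-1788624 + f = -1788624 - 2900273204318578866825/1044820328 = -2900275073109293215497/1044820328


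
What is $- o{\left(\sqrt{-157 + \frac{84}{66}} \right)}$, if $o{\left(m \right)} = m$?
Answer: $- \frac{i \sqrt{18843}}{11} \approx - 12.479 i$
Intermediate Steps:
$- o{\left(\sqrt{-157 + \frac{84}{66}} \right)} = - \sqrt{-157 + \frac{84}{66}} = - \sqrt{-157 + 84 \cdot \frac{1}{66}} = - \sqrt{-157 + \frac{14}{11}} = - \sqrt{- \frac{1713}{11}} = - \frac{i \sqrt{18843}}{11}$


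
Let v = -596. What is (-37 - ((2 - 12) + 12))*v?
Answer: 23244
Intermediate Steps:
(-37 - ((2 - 12) + 12))*v = (-37 - ((2 - 12) + 12))*(-596) = (-37 - (-10 + 12))*(-596) = (-37 - 1*2)*(-596) = (-37 - 2)*(-596) = -39*(-596) = 23244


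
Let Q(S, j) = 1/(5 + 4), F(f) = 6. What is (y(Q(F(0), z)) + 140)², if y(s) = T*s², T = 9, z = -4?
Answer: 1590121/81 ≈ 19631.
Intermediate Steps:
Q(S, j) = ⅑ (Q(S, j) = 1/9 = ⅑)
y(s) = 9*s²
(y(Q(F(0), z)) + 140)² = (9*(⅑)² + 140)² = (9*(1/81) + 140)² = (⅑ + 140)² = (1261/9)² = 1590121/81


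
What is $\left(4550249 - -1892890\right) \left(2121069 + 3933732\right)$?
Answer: $39011924460339$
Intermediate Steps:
$\left(4550249 - -1892890\right) \left(2121069 + 3933732\right) = \left(4550249 + \left(-341658 + 2234548\right)\right) 6054801 = \left(4550249 + 1892890\right) 6054801 = 6443139 \cdot 6054801 = 39011924460339$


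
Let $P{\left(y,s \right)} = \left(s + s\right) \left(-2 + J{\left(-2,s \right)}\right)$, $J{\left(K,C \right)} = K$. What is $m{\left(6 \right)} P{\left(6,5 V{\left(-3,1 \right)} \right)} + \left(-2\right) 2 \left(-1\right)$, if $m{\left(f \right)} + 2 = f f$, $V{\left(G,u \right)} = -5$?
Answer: $6804$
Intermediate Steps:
$m{\left(f \right)} = -2 + f^{2}$ ($m{\left(f \right)} = -2 + f f = -2 + f^{2}$)
$P{\left(y,s \right)} = - 8 s$ ($P{\left(y,s \right)} = \left(s + s\right) \left(-2 - 2\right) = 2 s \left(-4\right) = - 8 s$)
$m{\left(6 \right)} P{\left(6,5 V{\left(-3,1 \right)} \right)} + \left(-2\right) 2 \left(-1\right) = \left(-2 + 6^{2}\right) \left(- 8 \cdot 5 \left(-5\right)\right) + \left(-2\right) 2 \left(-1\right) = \left(-2 + 36\right) \left(\left(-8\right) \left(-25\right)\right) - -4 = 34 \cdot 200 + 4 = 6800 + 4 = 6804$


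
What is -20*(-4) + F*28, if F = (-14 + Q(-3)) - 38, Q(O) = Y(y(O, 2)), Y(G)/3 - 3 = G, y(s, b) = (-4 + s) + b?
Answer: -1544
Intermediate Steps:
y(s, b) = -4 + b + s
Y(G) = 9 + 3*G
Q(O) = 3 + 3*O (Q(O) = 9 + 3*(-4 + 2 + O) = 9 + 3*(-2 + O) = 9 + (-6 + 3*O) = 3 + 3*O)
F = -58 (F = (-14 + (3 + 3*(-3))) - 38 = (-14 + (3 - 9)) - 38 = (-14 - 6) - 38 = -20 - 38 = -58)
-20*(-4) + F*28 = -20*(-4) - 58*28 = 80 - 1624 = -1544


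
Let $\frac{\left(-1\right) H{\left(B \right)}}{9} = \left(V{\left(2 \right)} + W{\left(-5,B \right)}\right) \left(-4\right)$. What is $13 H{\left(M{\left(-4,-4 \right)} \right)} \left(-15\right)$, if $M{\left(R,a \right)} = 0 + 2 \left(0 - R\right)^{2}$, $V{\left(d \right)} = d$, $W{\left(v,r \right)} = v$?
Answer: $21060$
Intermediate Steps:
$M{\left(R,a \right)} = 2 R^{2}$ ($M{\left(R,a \right)} = 0 + 2 \left(- R\right)^{2} = 0 + 2 R^{2} = 2 R^{2}$)
$H{\left(B \right)} = -108$ ($H{\left(B \right)} = - 9 \left(2 - 5\right) \left(-4\right) = - 9 \left(\left(-3\right) \left(-4\right)\right) = \left(-9\right) 12 = -108$)
$13 H{\left(M{\left(-4,-4 \right)} \right)} \left(-15\right) = 13 \left(-108\right) \left(-15\right) = \left(-1404\right) \left(-15\right) = 21060$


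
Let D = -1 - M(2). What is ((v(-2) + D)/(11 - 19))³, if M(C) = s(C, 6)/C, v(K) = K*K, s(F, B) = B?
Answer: 0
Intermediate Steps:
v(K) = K²
M(C) = 6/C
D = -4 (D = -1 - 6/2 = -1 - 1*3 = -1 - 3 = -4)
((v(-2) + D)/(11 - 19))³ = (((-2)² - 4)/(11 - 19))³ = ((4 - 4)/(-8))³ = (0*(-⅛))³ = 0³ = 0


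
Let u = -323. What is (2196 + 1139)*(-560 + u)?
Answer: -2944805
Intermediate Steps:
(2196 + 1139)*(-560 + u) = (2196 + 1139)*(-560 - 323) = 3335*(-883) = -2944805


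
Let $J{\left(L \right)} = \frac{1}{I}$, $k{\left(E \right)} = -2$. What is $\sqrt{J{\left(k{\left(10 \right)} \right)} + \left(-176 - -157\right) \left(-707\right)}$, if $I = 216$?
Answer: $\frac{\sqrt{17409174}}{36} \approx 115.9$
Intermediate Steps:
$J{\left(L \right)} = \frac{1}{216}$
$\sqrt{J{\left(k{\left(10 \right)} \right)} + \left(-176 - -157\right) \left(-707\right)} = \sqrt{\frac{1}{216} + \left(-176 - -157\right) \left(-707\right)} = \sqrt{\frac{1}{216} + \left(-176 + 157\right) \left(-707\right)} = \sqrt{\frac{1}{216} - -13433} = \sqrt{\frac{1}{216} + 13433} = \sqrt{\frac{2901529}{216}} = \frac{\sqrt{17409174}}{36}$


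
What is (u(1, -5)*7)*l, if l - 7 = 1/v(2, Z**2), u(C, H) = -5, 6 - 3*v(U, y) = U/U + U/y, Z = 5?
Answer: -10920/41 ≈ -266.34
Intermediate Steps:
v(U, y) = 5/3 - U/(3*y) (v(U, y) = 2 - (U/U + U/y)/3 = 2 - (1 + U/y)/3 = 2 + (-1/3 - U/(3*y)) = 5/3 - U/(3*y))
l = 312/41 (l = 7 + 1/((-1*2 + 5*5**2)/(3*(5**2))) = 7 + 1/((1/3)*(-2 + 5*25)/25) = 7 + 1/((1/3)*(1/25)*(-2 + 125)) = 7 + 1/((1/3)*(1/25)*123) = 7 + 1/(41/25) = 7 + 25/41 = 312/41 ≈ 7.6098)
(u(1, -5)*7)*l = -5*7*(312/41) = -35*312/41 = -10920/41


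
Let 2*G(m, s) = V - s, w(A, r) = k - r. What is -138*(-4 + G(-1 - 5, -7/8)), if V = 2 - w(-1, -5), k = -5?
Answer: 2829/8 ≈ 353.63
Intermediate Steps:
w(A, r) = -5 - r
V = 2 (V = 2 - (-5 - 1*(-5)) = 2 - (-5 + 5) = 2 - 1*0 = 2 + 0 = 2)
G(m, s) = 1 - s/2 (G(m, s) = (2 - s)/2 = 1 - s/2)
-138*(-4 + G(-1 - 5, -7/8)) = -138*(-4 + (1 - (-7)/(2*8))) = -138*(-4 + (1 - ½*(-7/8))) = -138*(-4 + (1 + 7/16)) = -138*(-4 + 23/16) = -138*(-41/16) = 2829/8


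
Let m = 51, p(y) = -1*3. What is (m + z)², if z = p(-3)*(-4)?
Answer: 3969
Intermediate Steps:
p(y) = -3
z = 12 (z = -3*(-4) = 12)
(m + z)² = (51 + 12)² = 63² = 3969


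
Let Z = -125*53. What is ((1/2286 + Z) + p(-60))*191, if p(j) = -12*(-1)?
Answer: -2887407547/2286 ≈ -1.2631e+6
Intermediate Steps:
p(j) = 12
Z = -6625
((1/2286 + Z) + p(-60))*191 = ((1/2286 - 6625) + 12)*191 = (-15144749/2286 + 12)*191 = -15117317/2286*191 = -2887407547/2286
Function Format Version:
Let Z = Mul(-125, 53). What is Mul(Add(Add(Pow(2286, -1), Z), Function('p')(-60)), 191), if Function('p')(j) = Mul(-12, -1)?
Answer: Rational(-2887407547, 2286) ≈ -1.2631e+6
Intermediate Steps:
Function('p')(j) = 12
Z = -6625
Mul(Add(Add(Pow(2286, -1), Z), Function('p')(-60)), 191) = Mul(Add(Add(Pow(2286, -1), -6625), 12), 191) = Mul(Add(Add(Rational(1, 2286), -6625), 12), 191) = Mul(Add(Rational(-15144749, 2286), 12), 191) = Mul(Rational(-15117317, 2286), 191) = Rational(-2887407547, 2286)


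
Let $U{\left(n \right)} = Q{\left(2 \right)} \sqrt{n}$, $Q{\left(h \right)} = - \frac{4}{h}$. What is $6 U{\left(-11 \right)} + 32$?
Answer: $32 - 12 i \sqrt{11} \approx 32.0 - 39.799 i$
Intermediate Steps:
$U{\left(n \right)} = - 2 \sqrt{n}$ ($U{\left(n \right)} = - \frac{4}{2} \sqrt{n} = \left(-4\right) \frac{1}{2} \sqrt{n} = - 2 \sqrt{n}$)
$6 U{\left(-11 \right)} + 32 = 6 \left(- 2 \sqrt{-11}\right) + 32 = 6 \left(- 2 i \sqrt{11}\right) + 32 = - 12 i \sqrt{11} + 32 = 32 - 12 i \sqrt{11}$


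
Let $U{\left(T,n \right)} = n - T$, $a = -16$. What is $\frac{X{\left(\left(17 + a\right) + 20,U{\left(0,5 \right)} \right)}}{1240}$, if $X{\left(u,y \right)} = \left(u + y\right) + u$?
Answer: $\frac{47}{1240} \approx 0.037903$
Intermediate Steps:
$X{\left(u,y \right)} = y + 2 u$
$\frac{X{\left(\left(17 + a\right) + 20,U{\left(0,5 \right)} \right)}}{1240} = \frac{\left(5 - 0\right) + 2 \left(\left(17 - 16\right) + 20\right)}{1240} = \left(\left(5 + 0\right) + 2 \left(1 + 20\right)\right) \frac{1}{1240} = \left(5 + 2 \cdot 21\right) \frac{1}{1240} = \left(5 + 42\right) \frac{1}{1240} = 47 \cdot \frac{1}{1240} = \frac{47}{1240}$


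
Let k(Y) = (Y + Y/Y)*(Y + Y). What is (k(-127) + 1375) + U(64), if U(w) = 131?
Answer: 33510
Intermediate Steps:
k(Y) = 2*Y*(1 + Y) (k(Y) = (Y + 1)*(2*Y) = (1 + Y)*(2*Y) = 2*Y*(1 + Y))
(k(-127) + 1375) + U(64) = (2*(-127)*(1 - 127) + 1375) + 131 = (2*(-127)*(-126) + 1375) + 131 = (32004 + 1375) + 131 = 33379 + 131 = 33510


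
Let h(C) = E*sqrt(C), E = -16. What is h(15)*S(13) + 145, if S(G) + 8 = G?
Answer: 145 - 80*sqrt(15) ≈ -164.84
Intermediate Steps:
S(G) = -8 + G
h(C) = -16*sqrt(C)
h(15)*S(13) + 145 = (-16*sqrt(15))*(-8 + 13) + 145 = -16*sqrt(15)*5 + 145 = -80*sqrt(15) + 145 = 145 - 80*sqrt(15)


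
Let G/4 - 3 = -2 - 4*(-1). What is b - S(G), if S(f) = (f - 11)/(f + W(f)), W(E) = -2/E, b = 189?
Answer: 37521/199 ≈ 188.55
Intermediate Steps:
G = 20 (G = 12 + 4*(-2 - 4*(-1)) = 12 + 4*(-2 + 4) = 12 + 4*2 = 12 + 8 = 20)
S(f) = (-11 + f)/(f - 2/f) (S(f) = (f - 11)/(f - 2/f) = (-11 + f)/(f - 2/f))
b - S(G) = 189 - 20*(-11 + 20)/(-2 + 20**2) = 189 - 20*9/(-2 + 400) = 189 - 20*9/398 = 189 - 1*90/199 = 189 - 90/199 = 37521/199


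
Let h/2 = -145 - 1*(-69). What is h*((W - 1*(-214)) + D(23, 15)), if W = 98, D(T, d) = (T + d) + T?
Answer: -56696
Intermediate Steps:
D(T, d) = d + 2*T
h = -152 (h = 2*(-145 - 1*(-69)) = 2*(-145 + 69) = 2*(-76) = -152)
h*((W - 1*(-214)) + D(23, 15)) = -152*((98 - 1*(-214)) + (15 + 2*23)) = -152*((98 + 214) + (15 + 46)) = -152*(312 + 61) = -152*373 = -56696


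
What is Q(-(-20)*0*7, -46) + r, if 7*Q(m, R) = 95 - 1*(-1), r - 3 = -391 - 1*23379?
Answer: -166273/7 ≈ -23753.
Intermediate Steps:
r = -23767 (r = 3 + (-391 - 1*23379) = 3 + (-391 - 23379) = 3 - 23770 = -23767)
Q(m, R) = 96/7 (Q(m, R) = (95 - 1*(-1))/7 = (95 + 1)/7 = (⅐)*96 = 96/7)
Q(-(-20)*0*7, -46) + r = 96/7 - 23767 = -166273/7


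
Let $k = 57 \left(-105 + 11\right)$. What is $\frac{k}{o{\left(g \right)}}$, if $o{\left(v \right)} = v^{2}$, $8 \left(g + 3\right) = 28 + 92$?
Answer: $- \frac{893}{24} \approx -37.208$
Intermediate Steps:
$k = -5358$ ($k = 57 \left(-94\right) = -5358$)
$g = 12$ ($g = -3 + \frac{28 + 92}{8} = -3 + \frac{1}{8} \cdot 120 = -3 + 15 = 12$)
$\frac{k}{o{\left(g \right)}} = - \frac{5358}{12^{2}} = - \frac{5358}{144} = \left(-5358\right) \frac{1}{144} = - \frac{893}{24}$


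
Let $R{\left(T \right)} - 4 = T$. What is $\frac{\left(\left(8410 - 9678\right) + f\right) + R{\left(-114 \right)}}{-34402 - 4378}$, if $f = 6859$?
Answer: $- \frac{783}{5540} \approx -0.14134$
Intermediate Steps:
$R{\left(T \right)} = 4 + T$
$\frac{\left(\left(8410 - 9678\right) + f\right) + R{\left(-114 \right)}}{-34402 - 4378} = \frac{\left(\left(8410 - 9678\right) + 6859\right) + \left(4 - 114\right)}{-34402 - 4378} = \frac{\left(-1268 + 6859\right) - 110}{-38780} = \left(5591 - 110\right) \left(- \frac{1}{38780}\right) = 5481 \left(- \frac{1}{38780}\right) = - \frac{783}{5540}$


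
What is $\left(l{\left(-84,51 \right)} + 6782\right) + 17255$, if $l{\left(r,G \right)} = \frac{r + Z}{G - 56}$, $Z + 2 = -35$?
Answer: $\frac{120306}{5} \approx 24061.0$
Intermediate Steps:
$Z = -37$ ($Z = -2 - 35 = -37$)
$l{\left(r,G \right)} = \frac{-37 + r}{-56 + G}$ ($l{\left(r,G \right)} = \frac{r - 37}{G - 56} = \frac{-37 + r}{-56 + G}$)
$\left(l{\left(-84,51 \right)} + 6782\right) + 17255 = \left(\frac{-37 - 84}{-56 + 51} + 6782\right) + 17255 = \left(\frac{1}{-5} \left(-121\right) + 6782\right) + 17255 = \left(\left(- \frac{1}{5}\right) \left(-121\right) + 6782\right) + 17255 = \left(\frac{121}{5} + 6782\right) + 17255 = \frac{34031}{5} + 17255 = \frac{120306}{5}$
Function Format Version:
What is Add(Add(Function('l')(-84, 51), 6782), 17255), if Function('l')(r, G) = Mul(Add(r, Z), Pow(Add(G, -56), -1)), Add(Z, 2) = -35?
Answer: Rational(120306, 5) ≈ 24061.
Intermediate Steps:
Z = -37 (Z = Add(-2, -35) = -37)
Function('l')(r, G) = Mul(Pow(Add(-56, G), -1), Add(-37, r)) (Function('l')(r, G) = Mul(Add(r, -37), Pow(Add(G, -56), -1)) = Mul(Add(-37, r), Pow(Add(-56, G), -1)) = Mul(Pow(Add(-56, G), -1), Add(-37, r)))
Add(Add(Function('l')(-84, 51), 6782), 17255) = Add(Add(Mul(Pow(Add(-56, 51), -1), Add(-37, -84)), 6782), 17255) = Add(Add(Mul(Pow(-5, -1), -121), 6782), 17255) = Add(Add(Mul(Rational(-1, 5), -121), 6782), 17255) = Add(Add(Rational(121, 5), 6782), 17255) = Add(Rational(34031, 5), 17255) = Rational(120306, 5)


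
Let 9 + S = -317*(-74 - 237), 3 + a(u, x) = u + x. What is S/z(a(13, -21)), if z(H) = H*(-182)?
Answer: 49289/1001 ≈ 49.240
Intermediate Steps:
a(u, x) = -3 + u + x (a(u, x) = -3 + (u + x) = -3 + u + x)
S = 98578 (S = -9 - 317*(-74 - 237) = -9 - 317*(-311) = -9 + 98587 = 98578)
z(H) = -182*H
S/z(a(13, -21)) = 98578/((-182*(-3 + 13 - 21))) = 98578/((-182*(-11))) = 98578/2002 = 98578*(1/2002) = 49289/1001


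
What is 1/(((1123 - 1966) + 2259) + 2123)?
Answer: 1/3539 ≈ 0.00028257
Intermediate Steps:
1/(((1123 - 1966) + 2259) + 2123) = 1/((-843 + 2259) + 2123) = 1/(1416 + 2123) = 1/3539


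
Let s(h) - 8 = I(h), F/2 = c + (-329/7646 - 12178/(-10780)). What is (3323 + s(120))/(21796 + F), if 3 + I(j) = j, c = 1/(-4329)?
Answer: 76893196440060/486116933562269 ≈ 0.15818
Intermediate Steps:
c = -1/4329 ≈ -0.00023100
I(j) = -3 + j
F = 96912595798/44601622065 (F = 2*(-1/4329 + (-329/7646 - 12178/(-10780))) = 2*(-1/4329 + (-329*1/7646 - 12178*(-1/10780))) = 2*(-1/4329 + (-329/7646 + 6089/5390)) = 2*(-1/4329 + 11195796/10302985) = 2*(48456297899/44601622065) = 96912595798/44601622065 ≈ 2.1728)
s(h) = 5 + h (s(h) = 8 + (-3 + h) = 5 + h)
(3323 + s(120))/(21796 + F) = (3323 + (5 + 120))/(21796 + 96912595798/44601622065) = (3323 + 125)/(972233867124538/44601622065) = 3448*(44601622065/972233867124538) = 76893196440060/486116933562269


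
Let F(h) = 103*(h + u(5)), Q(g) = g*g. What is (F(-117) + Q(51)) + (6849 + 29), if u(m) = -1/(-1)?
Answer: -2469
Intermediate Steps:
u(m) = 1 (u(m) = -1*(-1) = 1)
Q(g) = g²
F(h) = 103 + 103*h (F(h) = 103*(h + 1) = 103*(1 + h) = 103 + 103*h)
(F(-117) + Q(51)) + (6849 + 29) = ((103 + 103*(-117)) + 51²) + (6849 + 29) = ((103 - 12051) + 2601) + 6878 = (-11948 + 2601) + 6878 = -9347 + 6878 = -2469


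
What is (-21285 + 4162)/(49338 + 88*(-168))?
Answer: -17123/34554 ≈ -0.49554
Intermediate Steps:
(-21285 + 4162)/(49338 + 88*(-168)) = -17123/(49338 - 14784) = -17123/34554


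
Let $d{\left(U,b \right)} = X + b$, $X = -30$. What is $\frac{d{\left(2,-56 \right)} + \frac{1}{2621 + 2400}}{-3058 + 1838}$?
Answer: $\frac{86361}{1225124} \approx 0.070492$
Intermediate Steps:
$d{\left(U,b \right)} = -30 + b$
$\frac{d{\left(2,-56 \right)} + \frac{1}{2621 + 2400}}{-3058 + 1838} = \frac{\left(-30 - 56\right) + \frac{1}{2621 + 2400}}{-3058 + 1838} = \frac{-86 + \frac{1}{5021}}{-1220} = \left(-86 + \frac{1}{5021}\right) \left(- \frac{1}{1220}\right) = \left(- \frac{431805}{5021}\right) \left(- \frac{1}{1220}\right) = \frac{86361}{1225124}$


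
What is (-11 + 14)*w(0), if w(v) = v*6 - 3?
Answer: -9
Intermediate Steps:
w(v) = -3 + 6*v (w(v) = 6*v - 3 = -3 + 6*v)
(-11 + 14)*w(0) = (-11 + 14)*(-3 + 6*0) = 3*(-3 + 0) = 3*(-3) = -9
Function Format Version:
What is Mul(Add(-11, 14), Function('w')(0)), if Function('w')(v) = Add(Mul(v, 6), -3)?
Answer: -9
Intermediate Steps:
Function('w')(v) = Add(-3, Mul(6, v)) (Function('w')(v) = Add(Mul(6, v), -3) = Add(-3, Mul(6, v)))
Mul(Add(-11, 14), Function('w')(0)) = Mul(Add(-11, 14), Add(-3, Mul(6, 0))) = Mul(3, Add(-3, 0)) = Mul(3, -3) = -9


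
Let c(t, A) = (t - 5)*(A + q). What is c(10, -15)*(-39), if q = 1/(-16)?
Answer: 46995/16 ≈ 2937.2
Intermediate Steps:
q = -1/16 ≈ -0.062500
c(t, A) = (-5 + t)*(-1/16 + A) (c(t, A) = (t - 5)*(A - 1/16) = (-5 + t)*(-1/16 + A))
c(10, -15)*(-39) = (5/16 - 5*(-15) - 1/16*10 - 15*10)*(-39) = (5/16 + 75 - 5/8 - 150)*(-39) = -1205/16*(-39) = 46995/16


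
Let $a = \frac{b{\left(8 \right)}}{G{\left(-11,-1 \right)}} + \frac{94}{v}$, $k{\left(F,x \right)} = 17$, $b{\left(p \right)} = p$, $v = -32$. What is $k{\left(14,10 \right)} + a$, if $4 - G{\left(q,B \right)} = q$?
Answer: $\frac{3503}{240} \approx 14.596$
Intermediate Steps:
$G{\left(q,B \right)} = 4 - q$
$a = - \frac{577}{240}$ ($a = \frac{8}{4 - -11} + \frac{94}{-32} = \frac{8}{4 + 11} + 94 \left(- \frac{1}{32}\right) = \frac{8}{15} - \frac{47}{16} = - \frac{577}{240} \approx -2.4042$)
$k{\left(14,10 \right)} + a = 17 - \frac{577}{240} = \frac{3503}{240}$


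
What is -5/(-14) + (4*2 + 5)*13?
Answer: 2371/14 ≈ 169.36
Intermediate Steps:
-5/(-14) + (4*2 + 5)*13 = -5*(-1/14) + (8 + 5)*13 = 5/14 + 13*13 = 5/14 + 169 = 2371/14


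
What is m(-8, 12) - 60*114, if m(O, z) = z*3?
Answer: -6804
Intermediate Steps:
m(O, z) = 3*z
m(-8, 12) - 60*114 = 3*12 - 60*114 = 36 - 6840 = -6804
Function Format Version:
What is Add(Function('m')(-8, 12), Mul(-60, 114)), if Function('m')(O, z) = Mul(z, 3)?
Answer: -6804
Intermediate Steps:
Function('m')(O, z) = Mul(3, z)
Add(Function('m')(-8, 12), Mul(-60, 114)) = Add(Mul(3, 12), Mul(-60, 114)) = Add(36, -6840) = -6804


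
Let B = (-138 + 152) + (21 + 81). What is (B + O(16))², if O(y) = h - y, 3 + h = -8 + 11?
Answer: 10000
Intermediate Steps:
h = 0 (h = -3 + (-8 + 11) = -3 + 3 = 0)
O(y) = -y (O(y) = 0 - y = -y)
B = 116 (B = 14 + 102 = 116)
(B + O(16))² = (116 - 1*16)² = (116 - 16)² = 100² = 10000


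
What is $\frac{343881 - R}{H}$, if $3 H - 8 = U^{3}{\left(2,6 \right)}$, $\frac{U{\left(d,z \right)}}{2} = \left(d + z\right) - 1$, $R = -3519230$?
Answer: $\frac{11589333}{2752} \approx 4211.2$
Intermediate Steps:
$U{\left(d,z \right)} = -2 + 2 d + 2 z$ ($U{\left(d,z \right)} = 2 \left(\left(d + z\right) - 1\right) = 2 \left(-1 + d + z\right) = -2 + 2 d + 2 z$)
$H = \frac{2752}{3}$ ($H = \frac{8}{3} + \frac{\left(-2 + 2 \cdot 2 + 2 \cdot 6\right)^{3}}{3} = \frac{8}{3} + \frac{\left(-2 + 4 + 12\right)^{3}}{3} = \frac{8}{3} + \frac{14^{3}}{3} = \frac{8}{3} + \frac{1}{3} \cdot 2744 = \frac{8}{3} + \frac{2744}{3} = \frac{2752}{3} \approx 917.33$)
$\frac{343881 - R}{H} = \frac{343881 - -3519230}{\frac{2752}{3}} = \left(343881 + 3519230\right) \frac{3}{2752} = 3863111 \cdot \frac{3}{2752} = \frac{11589333}{2752}$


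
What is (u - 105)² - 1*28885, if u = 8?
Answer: -19476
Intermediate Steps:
(u - 105)² - 1*28885 = (8 - 105)² - 1*28885 = (-97)² - 28885 = 9409 - 28885 = -19476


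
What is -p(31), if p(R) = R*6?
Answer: -186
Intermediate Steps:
p(R) = 6*R
-p(31) = -6*31 = -1*186 = -186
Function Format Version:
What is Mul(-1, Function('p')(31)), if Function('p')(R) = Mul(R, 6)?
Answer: -186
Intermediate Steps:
Function('p')(R) = Mul(6, R)
Mul(-1, Function('p')(31)) = Mul(-1, Mul(6, 31)) = Mul(-1, 186) = -186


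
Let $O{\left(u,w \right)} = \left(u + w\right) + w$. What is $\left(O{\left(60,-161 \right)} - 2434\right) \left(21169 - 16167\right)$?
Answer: $-13485392$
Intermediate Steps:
$O{\left(u,w \right)} = u + 2 w$
$\left(O{\left(60,-161 \right)} - 2434\right) \left(21169 - 16167\right) = \left(\left(60 + 2 \left(-161\right)\right) - 2434\right) \left(21169 - 16167\right) = \left(\left(60 - 322\right) - 2434\right) 5002 = \left(-262 - 2434\right) 5002 = \left(-2696\right) 5002 = -13485392$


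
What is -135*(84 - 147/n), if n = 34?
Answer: -365715/34 ≈ -10756.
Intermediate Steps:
-135*(84 - 147/n) = -135*(84 - 147/34) = -135*2709/34 = -365715/34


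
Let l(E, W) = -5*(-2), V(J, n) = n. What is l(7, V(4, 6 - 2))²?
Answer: 100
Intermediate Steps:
l(E, W) = 10
l(7, V(4, 6 - 2))² = 10² = 100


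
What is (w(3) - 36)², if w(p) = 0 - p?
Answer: 1521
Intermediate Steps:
w(p) = -p
(w(3) - 36)² = (-1*3 - 36)² = (-3 - 36)² = (-39)² = 1521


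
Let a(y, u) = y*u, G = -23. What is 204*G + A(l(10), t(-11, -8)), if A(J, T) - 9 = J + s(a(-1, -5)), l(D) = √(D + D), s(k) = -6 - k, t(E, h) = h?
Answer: -4694 + 2*√5 ≈ -4689.5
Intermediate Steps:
a(y, u) = u*y
l(D) = √2*√D (l(D) = √(2*D) = √2*√D)
A(J, T) = -2 + J (A(J, T) = 9 + (J + (-6 - (-5)*(-1))) = 9 + (J + (-6 - 1*5)) = 9 + (J + (-6 - 5)) = 9 + (J - 11) = 9 + (-11 + J) = -2 + J)
204*G + A(l(10), t(-11, -8)) = 204*(-23) + (-2 + √2*√10) = -4692 + (-2 + 2*√5) = -4694 + 2*√5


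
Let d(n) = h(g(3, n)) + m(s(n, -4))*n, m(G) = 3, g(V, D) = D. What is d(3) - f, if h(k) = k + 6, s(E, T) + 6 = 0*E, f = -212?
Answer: 230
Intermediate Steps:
s(E, T) = -6 (s(E, T) = -6 + 0*E = -6 + 0 = -6)
h(k) = 6 + k
d(n) = 6 + 4*n (d(n) = (6 + n) + 3*n = 6 + 4*n)
d(3) - f = (6 + 4*3) - 1*(-212) = (6 + 12) + 212 = 18 + 212 = 230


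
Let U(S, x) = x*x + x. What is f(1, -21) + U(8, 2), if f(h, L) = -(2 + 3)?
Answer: 1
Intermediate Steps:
U(S, x) = x + x² (U(S, x) = x² + x = x + x²)
f(h, L) = -5 (f(h, L) = -1*5 = -5)
f(1, -21) + U(8, 2) = -5 + 2*(1 + 2) = -5 + 2*3 = -5 + 6 = 1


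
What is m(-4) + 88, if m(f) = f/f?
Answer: 89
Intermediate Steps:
m(f) = 1
m(-4) + 88 = 1 + 88 = 89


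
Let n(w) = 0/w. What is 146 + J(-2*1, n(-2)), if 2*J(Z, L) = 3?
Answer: 295/2 ≈ 147.50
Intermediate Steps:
n(w) = 0
J(Z, L) = 3/2 (J(Z, L) = (½)*3 = 3/2)
146 + J(-2*1, n(-2)) = 146 + 3/2 = 295/2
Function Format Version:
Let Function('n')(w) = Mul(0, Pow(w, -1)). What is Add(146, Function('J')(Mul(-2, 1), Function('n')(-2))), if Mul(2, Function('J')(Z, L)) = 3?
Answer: Rational(295, 2) ≈ 147.50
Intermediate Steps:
Function('n')(w) = 0
Function('J')(Z, L) = Rational(3, 2) (Function('J')(Z, L) = Mul(Rational(1, 2), 3) = Rational(3, 2))
Add(146, Function('J')(Mul(-2, 1), Function('n')(-2))) = Add(146, Rational(3, 2)) = Rational(295, 2)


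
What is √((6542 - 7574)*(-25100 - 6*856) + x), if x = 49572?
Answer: 2*√7813281 ≈ 5590.5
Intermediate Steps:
√((6542 - 7574)*(-25100 - 6*856) + x) = √((6542 - 7574)*(-25100 - 6*856) + 49572) = √(-1032*(-25100 - 5136) + 49572) = √(-1032*(-30236) + 49572) = √(31203552 + 49572) = √31253124 = 2*√7813281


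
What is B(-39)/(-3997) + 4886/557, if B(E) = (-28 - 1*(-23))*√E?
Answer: 4886/557 + 5*I*√39/3997 ≈ 8.772 + 0.0078121*I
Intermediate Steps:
B(E) = -5*√E (B(E) = (-28 + 23)*√E = -5*√E)
B(-39)/(-3997) + 4886/557 = -5*I*√39/(-3997) + 4886/557 = -5*I*√39*(-1/3997) + 4886*(1/557) = -5*I*√39*(-1/3997) + 4886/557 = 5*I*√39/3997 + 4886/557 = 4886/557 + 5*I*√39/3997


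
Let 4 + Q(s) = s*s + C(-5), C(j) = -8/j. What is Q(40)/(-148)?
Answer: -1997/185 ≈ -10.795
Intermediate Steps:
Q(s) = -12/5 + s² (Q(s) = -4 + (s*s - 8/(-5)) = -4 + (s² - 8*(-⅕)) = -4 + (s² + 8/5) = -4 + (8/5 + s²) = -12/5 + s²)
Q(40)/(-148) = (-12/5 + 40²)/(-148) = (-12/5 + 1600)*(-1/148) = (7988/5)*(-1/148) = -1997/185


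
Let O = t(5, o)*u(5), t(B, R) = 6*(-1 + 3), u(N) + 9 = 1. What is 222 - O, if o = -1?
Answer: 318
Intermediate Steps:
u(N) = -8 (u(N) = -9 + 1 = -8)
t(B, R) = 12 (t(B, R) = 6*2 = 12)
O = -96 (O = 12*(-8) = -96)
222 - O = 222 - 1*(-96) = 222 + 96 = 318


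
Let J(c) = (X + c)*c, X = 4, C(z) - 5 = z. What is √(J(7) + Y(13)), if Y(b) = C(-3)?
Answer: √79 ≈ 8.8882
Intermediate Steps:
C(z) = 5 + z
Y(b) = 2 (Y(b) = 5 - 3 = 2)
J(c) = c*(4 + c) (J(c) = (4 + c)*c = c*(4 + c))
√(J(7) + Y(13)) = √(7*(4 + 7) + 2) = √(7*11 + 2) = √(77 + 2) = √79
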